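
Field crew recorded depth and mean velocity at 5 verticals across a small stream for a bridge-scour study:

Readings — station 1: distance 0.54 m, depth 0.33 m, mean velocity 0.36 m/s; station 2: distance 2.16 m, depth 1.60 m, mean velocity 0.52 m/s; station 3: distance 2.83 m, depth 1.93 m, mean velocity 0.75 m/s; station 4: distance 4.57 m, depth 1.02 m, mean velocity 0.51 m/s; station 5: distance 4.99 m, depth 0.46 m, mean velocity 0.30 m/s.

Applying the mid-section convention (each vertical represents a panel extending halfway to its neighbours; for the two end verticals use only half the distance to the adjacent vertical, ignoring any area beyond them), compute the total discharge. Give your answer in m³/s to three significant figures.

3.38 m³/s

w_1 = (2.16 − 0.54)/2 = 0.81 m; q_1 = 0.36 × 0.33 × 0.81 = 0.09623 m³/s
w_2 = (2.83 − 0.54)/2 = 1.145 m; q_2 = 0.52 × 1.60 × 1.145 = 0.9526 m³/s
w_3 = (4.57 − 2.16)/2 = 1.205 m; q_3 = 0.75 × 1.93 × 1.205 = 1.744 m³/s
w_4 = (4.99 − 2.83)/2 = 1.08 m; q_4 = 0.51 × 1.02 × 1.08 = 0.5618 m³/s
w_5 = (4.99 − 4.57)/2 = 0.21 m; q_5 = 0.30 × 0.46 × 0.21 = 0.02898 m³/s
Q = Σ qᵢ = 3.384 m³/s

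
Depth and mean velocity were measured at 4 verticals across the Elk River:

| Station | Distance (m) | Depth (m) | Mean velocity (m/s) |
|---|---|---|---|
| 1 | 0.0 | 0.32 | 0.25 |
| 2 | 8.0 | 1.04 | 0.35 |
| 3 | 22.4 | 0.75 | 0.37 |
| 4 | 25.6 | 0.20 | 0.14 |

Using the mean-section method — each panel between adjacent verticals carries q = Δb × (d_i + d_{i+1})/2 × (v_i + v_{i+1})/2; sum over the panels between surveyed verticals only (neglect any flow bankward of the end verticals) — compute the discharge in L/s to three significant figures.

6660 L/s

Panel 1-2: Δb = 8 m, d̄ = (0.32+1.04)/2 = 0.68, v̄ = (0.25+0.35)/2 = 0.3 → q = 8×0.68×0.3 = 1.632 m³/s
Panel 2-3: Δb = 14.4 m, d̄ = (1.04+0.75)/2 = 0.895, v̄ = (0.35+0.37)/2 = 0.36 → q = 14.4×0.895×0.36 = 4.640 m³/s
Panel 3-4: Δb = 3.2 m, d̄ = (0.75+0.20)/2 = 0.475, v̄ = (0.37+0.14)/2 = 0.255 → q = 3.2×0.475×0.255 = 0.3876 m³/s
Q = Σ q = 6.659 m³/s
= 6.659 × 1000 = 6659 L/s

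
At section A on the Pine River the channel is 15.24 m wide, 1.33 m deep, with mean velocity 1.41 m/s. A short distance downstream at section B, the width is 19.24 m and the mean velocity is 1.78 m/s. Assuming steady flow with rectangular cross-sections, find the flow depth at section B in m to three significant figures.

Q = A₁V₁ = (15.24×1.33) × 1.41 = 28.58 m³/s
d₂ = Q/(b₂ V₂) = 28.58/(19.24×1.78) = 0.8345 m

0.835 m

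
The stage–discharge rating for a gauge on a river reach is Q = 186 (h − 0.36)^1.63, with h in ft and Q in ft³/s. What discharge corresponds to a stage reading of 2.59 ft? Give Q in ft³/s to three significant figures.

Q = 186 × (2.59 − 0.36)^1.63 = 186 × 2.23^1.63 = 687.5 ft³/s

687 ft³/s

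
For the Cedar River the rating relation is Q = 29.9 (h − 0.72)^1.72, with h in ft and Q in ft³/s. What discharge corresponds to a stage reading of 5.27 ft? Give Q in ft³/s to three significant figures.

405 ft³/s

Q = 29.9 × (5.27 − 0.72)^1.72 = 29.9 × 4.55^1.72 = 405.0 ft³/s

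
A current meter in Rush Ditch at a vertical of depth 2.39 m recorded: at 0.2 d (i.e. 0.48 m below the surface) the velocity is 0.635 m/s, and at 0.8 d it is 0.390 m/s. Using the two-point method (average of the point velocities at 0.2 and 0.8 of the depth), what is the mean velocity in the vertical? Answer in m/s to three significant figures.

0.513 m/s

v̄ = (0.635 + 0.390) / 2 = 0.5125 m/s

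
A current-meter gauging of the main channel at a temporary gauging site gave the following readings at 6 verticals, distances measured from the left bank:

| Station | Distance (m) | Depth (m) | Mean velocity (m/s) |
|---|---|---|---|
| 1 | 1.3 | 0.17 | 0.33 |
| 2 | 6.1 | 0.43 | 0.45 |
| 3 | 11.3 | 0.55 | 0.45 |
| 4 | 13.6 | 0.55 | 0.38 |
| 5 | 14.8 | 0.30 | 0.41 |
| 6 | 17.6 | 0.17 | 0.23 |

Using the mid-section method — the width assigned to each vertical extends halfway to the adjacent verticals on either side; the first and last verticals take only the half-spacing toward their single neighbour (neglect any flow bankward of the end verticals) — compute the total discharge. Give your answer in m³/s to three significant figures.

2.70 m³/s

w_1 = (6.1 − 1.3)/2 = 2.4 m; q_1 = 0.33 × 0.17 × 2.4 = 0.1346 m³/s
w_2 = (11.3 − 1.3)/2 = 5 m; q_2 = 0.45 × 0.43 × 5 = 0.9675 m³/s
w_3 = (13.6 − 6.1)/2 = 3.75 m; q_3 = 0.45 × 0.55 × 3.75 = 0.9281 m³/s
w_4 = (14.8 − 11.3)/2 = 1.75 m; q_4 = 0.38 × 0.55 × 1.75 = 0.3658 m³/s
w_5 = (17.6 − 13.6)/2 = 2 m; q_5 = 0.41 × 0.30 × 2 = 0.2460 m³/s
w_6 = (17.6 − 14.8)/2 = 1.4 m; q_6 = 0.23 × 0.17 × 1.4 = 0.05474 m³/s
Q = Σ qᵢ = 2.697 m³/s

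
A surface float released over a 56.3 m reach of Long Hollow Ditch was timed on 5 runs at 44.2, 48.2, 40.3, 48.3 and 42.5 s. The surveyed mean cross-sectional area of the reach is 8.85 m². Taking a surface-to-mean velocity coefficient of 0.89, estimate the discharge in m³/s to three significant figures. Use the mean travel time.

t̄ = (44.2 + 48.2 + 40.3 + 48.3 + 42.5) / 5 = 44.7 s
v_surface = L / t̄ = 56.3 / 44.7 = 1.260 m/s
v_mean = 0.89 × 1.260 = 1.121 m/s
Q = A × v_mean = 8.85 × 1.121 = 9.921 m³/s

9.92 m³/s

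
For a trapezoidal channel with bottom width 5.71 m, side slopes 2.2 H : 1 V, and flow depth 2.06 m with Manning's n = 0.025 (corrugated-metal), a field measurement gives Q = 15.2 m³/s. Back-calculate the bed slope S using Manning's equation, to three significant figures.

A = (b + z·y)·y = (5.71 + 2.2×2.06)×2.06 = 21.10 m²
P = b + 2y√(1+z²) = 5.71 + 2×2.06×√(1+2.2²) = 15.67 m
R = A/P = 21.10/15.67 = 1.347 m
S = (Q·n / (1·A·R^(2/3)))² = (15.2×0.025 / (1×21.10×1.220))² = 0.0002181

0.000218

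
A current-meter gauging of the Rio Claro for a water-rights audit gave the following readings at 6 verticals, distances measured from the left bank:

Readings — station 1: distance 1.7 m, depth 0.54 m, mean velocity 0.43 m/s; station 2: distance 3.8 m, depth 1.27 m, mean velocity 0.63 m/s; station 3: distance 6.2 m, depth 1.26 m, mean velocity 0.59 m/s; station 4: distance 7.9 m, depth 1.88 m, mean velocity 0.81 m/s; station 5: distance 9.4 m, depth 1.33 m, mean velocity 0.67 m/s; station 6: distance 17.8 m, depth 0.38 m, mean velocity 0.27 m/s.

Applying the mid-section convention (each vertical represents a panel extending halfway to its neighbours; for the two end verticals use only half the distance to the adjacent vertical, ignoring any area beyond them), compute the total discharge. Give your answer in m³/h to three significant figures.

w_1 = (3.8 − 1.7)/2 = 1.05 m; q_1 = 0.43 × 0.54 × 1.05 = 0.2438 m³/s
w_2 = (6.2 − 1.7)/2 = 2.25 m; q_2 = 0.63 × 1.27 × 2.25 = 1.800 m³/s
w_3 = (7.9 − 3.8)/2 = 2.05 m; q_3 = 0.59 × 1.26 × 2.05 = 1.524 m³/s
w_4 = (9.4 − 6.2)/2 = 1.6 m; q_4 = 0.81 × 1.88 × 1.6 = 2.436 m³/s
w_5 = (17.8 − 7.9)/2 = 4.95 m; q_5 = 0.67 × 1.33 × 4.95 = 4.411 m³/s
w_6 = (17.8 − 9.4)/2 = 4.2 m; q_6 = 0.27 × 0.38 × 4.2 = 0.4309 m³/s
Q = Σ qᵢ = 10.85 m³/s
= 10.85 × 3600 = 39050 m³/h

39000 m³/h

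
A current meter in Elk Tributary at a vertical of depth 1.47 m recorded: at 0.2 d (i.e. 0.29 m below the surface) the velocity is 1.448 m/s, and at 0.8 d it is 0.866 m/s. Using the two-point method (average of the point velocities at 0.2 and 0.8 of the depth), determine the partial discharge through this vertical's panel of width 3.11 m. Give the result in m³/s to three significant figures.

v̄ = (1.448 + 0.866) / 2 = 1.157 m/s
q = v̄ × d × w = 1.157 × 1.47 × 3.11 = 5.289 m³/s

5.29 m³/s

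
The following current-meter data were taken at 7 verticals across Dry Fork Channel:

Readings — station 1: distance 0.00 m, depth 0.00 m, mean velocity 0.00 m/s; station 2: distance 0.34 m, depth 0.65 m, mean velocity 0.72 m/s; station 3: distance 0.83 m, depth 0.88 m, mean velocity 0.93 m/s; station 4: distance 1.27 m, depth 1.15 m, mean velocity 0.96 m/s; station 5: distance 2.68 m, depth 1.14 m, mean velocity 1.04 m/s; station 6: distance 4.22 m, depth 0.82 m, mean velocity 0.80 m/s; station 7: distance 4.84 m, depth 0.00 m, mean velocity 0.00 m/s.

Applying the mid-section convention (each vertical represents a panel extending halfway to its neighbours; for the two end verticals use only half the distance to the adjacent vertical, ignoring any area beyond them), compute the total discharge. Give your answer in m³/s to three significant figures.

4.05 m³/s

w_2 = (0.83 − 0.00)/2 = 0.415 m; q_2 = 0.72 × 0.65 × 0.415 = 0.1942 m³/s
w_3 = (1.27 − 0.34)/2 = 0.465 m; q_3 = 0.93 × 0.88 × 0.465 = 0.3806 m³/s
w_4 = (2.68 − 0.83)/2 = 0.925 m; q_4 = 0.96 × 1.15 × 0.925 = 1.021 m³/s
w_5 = (4.22 − 1.27)/2 = 1.475 m; q_5 = 1.04 × 1.14 × 1.475 = 1.749 m³/s
w_6 = (4.84 − 2.68)/2 = 1.08 m; q_6 = 0.80 × 0.82 × 1.08 = 0.7085 m³/s
Stations 1, 7 contribute zero (depth or velocity is 0).
Q = Σ qᵢ = 4.053 m³/s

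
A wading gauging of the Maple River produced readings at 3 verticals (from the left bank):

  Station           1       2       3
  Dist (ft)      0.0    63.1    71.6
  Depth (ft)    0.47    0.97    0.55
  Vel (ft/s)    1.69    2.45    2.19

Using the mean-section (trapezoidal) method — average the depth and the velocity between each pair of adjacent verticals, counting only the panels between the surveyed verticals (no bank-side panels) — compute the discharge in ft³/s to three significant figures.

109 ft³/s

Panel 1-2: Δb = 63.1 ft, d̄ = (0.47+0.97)/2 = 0.72, v̄ = (1.69+2.45)/2 = 2.07 → q = 63.1×0.72×2.07 = 94.04 ft³/s
Panel 2-3: Δb = 8.5 ft, d̄ = (0.97+0.55)/2 = 0.76, v̄ = (2.45+2.19)/2 = 2.32 → q = 8.5×0.76×2.32 = 14.99 ft³/s
Q = Σ q = 109.0 ft³/s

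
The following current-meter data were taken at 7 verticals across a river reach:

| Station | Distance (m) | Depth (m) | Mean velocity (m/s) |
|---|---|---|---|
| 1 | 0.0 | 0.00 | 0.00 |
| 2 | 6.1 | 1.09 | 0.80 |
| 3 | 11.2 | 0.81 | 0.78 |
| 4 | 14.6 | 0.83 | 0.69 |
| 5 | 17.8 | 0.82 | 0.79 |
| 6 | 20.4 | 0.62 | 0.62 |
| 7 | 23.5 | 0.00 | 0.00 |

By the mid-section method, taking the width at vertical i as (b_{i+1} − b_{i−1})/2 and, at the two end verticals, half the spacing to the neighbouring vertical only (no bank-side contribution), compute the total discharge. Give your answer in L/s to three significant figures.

w_2 = (11.2 − 0.0)/2 = 5.6 m; q_2 = 0.80 × 1.09 × 5.6 = 4.883 m³/s
w_3 = (14.6 − 6.1)/2 = 4.25 m; q_3 = 0.78 × 0.81 × 4.25 = 2.685 m³/s
w_4 = (17.8 − 11.2)/2 = 3.3 m; q_4 = 0.69 × 0.83 × 3.3 = 1.890 m³/s
w_5 = (20.4 − 14.6)/2 = 2.9 m; q_5 = 0.79 × 0.82 × 2.9 = 1.879 m³/s
w_6 = (23.5 − 17.8)/2 = 2.85 m; q_6 = 0.62 × 0.62 × 2.85 = 1.096 m³/s
Stations 1, 7 contribute zero (depth or velocity is 0).
Q = Σ qᵢ = 12.43 m³/s
= 12.43 × 1000 = 12430 L/s

12400 L/s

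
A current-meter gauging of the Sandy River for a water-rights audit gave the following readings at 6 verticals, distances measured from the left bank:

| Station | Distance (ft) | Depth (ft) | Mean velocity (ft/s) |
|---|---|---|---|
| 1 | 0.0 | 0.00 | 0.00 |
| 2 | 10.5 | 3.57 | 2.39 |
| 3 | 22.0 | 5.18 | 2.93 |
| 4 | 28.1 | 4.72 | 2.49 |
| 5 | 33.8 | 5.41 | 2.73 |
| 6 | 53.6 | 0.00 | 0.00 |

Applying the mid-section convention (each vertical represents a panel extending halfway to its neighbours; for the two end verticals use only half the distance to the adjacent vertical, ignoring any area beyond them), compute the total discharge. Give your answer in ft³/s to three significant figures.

w_2 = (22.0 − 0.0)/2 = 11 ft; q_2 = 2.39 × 3.57 × 11 = 93.86 ft³/s
w_3 = (28.1 − 10.5)/2 = 8.8 ft; q_3 = 2.93 × 5.18 × 8.8 = 133.6 ft³/s
w_4 = (33.8 − 22.0)/2 = 5.9 ft; q_4 = 2.49 × 4.72 × 5.9 = 69.34 ft³/s
w_5 = (53.6 − 28.1)/2 = 12.75 ft; q_5 = 2.73 × 5.41 × 12.75 = 188.3 ft³/s
Stations 1, 6 contribute zero (depth or velocity is 0).
Q = Σ qᵢ = 485.1 ft³/s

485 ft³/s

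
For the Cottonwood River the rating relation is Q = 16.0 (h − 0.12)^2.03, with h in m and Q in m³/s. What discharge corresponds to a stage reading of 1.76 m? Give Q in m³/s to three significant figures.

43.7 m³/s

Q = 16.0 × (1.76 − 0.12)^2.03 = 16.0 × 1.64^2.03 = 43.68 m³/s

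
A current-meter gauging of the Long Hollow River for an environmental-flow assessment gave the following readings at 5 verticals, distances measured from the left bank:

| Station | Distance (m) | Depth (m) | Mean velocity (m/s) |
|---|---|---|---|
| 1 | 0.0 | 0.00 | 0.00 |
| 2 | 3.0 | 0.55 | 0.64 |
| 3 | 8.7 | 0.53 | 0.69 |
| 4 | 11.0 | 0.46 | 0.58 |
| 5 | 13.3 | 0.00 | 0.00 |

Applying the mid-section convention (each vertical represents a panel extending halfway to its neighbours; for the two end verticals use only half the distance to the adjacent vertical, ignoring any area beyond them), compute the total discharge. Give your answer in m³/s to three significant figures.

w_2 = (8.7 − 0.0)/2 = 4.35 m; q_2 = 0.64 × 0.55 × 4.35 = 1.531 m³/s
w_3 = (11.0 − 3.0)/2 = 4 m; q_3 = 0.69 × 0.53 × 4 = 1.463 m³/s
w_4 = (13.3 − 8.7)/2 = 2.3 m; q_4 = 0.58 × 0.46 × 2.3 = 0.6136 m³/s
Stations 1, 5 contribute zero (depth or velocity is 0).
Q = Σ qᵢ = 3.608 m³/s

3.61 m³/s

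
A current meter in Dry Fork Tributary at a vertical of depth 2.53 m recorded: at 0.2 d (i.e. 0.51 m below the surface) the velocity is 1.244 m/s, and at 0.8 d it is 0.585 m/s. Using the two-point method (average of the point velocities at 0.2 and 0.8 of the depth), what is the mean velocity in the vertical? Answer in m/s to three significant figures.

0.915 m/s

v̄ = (1.244 + 0.585) / 2 = 0.9145 m/s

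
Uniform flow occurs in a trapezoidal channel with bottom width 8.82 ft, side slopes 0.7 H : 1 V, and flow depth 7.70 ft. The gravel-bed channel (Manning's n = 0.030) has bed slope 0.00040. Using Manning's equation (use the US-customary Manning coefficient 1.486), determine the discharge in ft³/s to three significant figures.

A = (b + z·y)·y = (8.82 + 0.7×7.70)×7.70 = 109.4 ft²
P = b + 2y√(1+z²) = 8.82 + 2×7.70×√(1+0.7²) = 27.62 ft
R = A/P = 109.4/27.62 = 3.962 ft
Q = (1.486/n)·A·R^(2/3)·S^(1/2) = (1.486/0.030) × 109.4 × 3.962^(2/3) × 0.00040^(1/2) = 271.4 ft³/s

271 ft³/s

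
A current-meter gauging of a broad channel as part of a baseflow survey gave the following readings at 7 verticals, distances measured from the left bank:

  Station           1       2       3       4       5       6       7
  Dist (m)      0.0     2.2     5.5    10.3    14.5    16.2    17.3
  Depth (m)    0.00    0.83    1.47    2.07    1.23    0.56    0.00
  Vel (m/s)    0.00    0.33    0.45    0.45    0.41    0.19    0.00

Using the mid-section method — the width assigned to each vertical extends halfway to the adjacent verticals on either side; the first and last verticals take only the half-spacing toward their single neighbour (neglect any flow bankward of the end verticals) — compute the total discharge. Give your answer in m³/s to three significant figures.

9.26 m³/s

w_2 = (5.5 − 0.0)/2 = 2.75 m; q_2 = 0.33 × 0.83 × 2.75 = 0.7532 m³/s
w_3 = (10.3 − 2.2)/2 = 4.05 m; q_3 = 0.45 × 1.47 × 4.05 = 2.679 m³/s
w_4 = (14.5 − 5.5)/2 = 4.5 m; q_4 = 0.45 × 2.07 × 4.5 = 4.192 m³/s
w_5 = (16.2 − 10.3)/2 = 2.95 m; q_5 = 0.41 × 1.23 × 2.95 = 1.488 m³/s
w_6 = (17.3 − 14.5)/2 = 1.4 m; q_6 = 0.19 × 0.56 × 1.4 = 0.1490 m³/s
Stations 1, 7 contribute zero (depth or velocity is 0).
Q = Σ qᵢ = 9.261 m³/s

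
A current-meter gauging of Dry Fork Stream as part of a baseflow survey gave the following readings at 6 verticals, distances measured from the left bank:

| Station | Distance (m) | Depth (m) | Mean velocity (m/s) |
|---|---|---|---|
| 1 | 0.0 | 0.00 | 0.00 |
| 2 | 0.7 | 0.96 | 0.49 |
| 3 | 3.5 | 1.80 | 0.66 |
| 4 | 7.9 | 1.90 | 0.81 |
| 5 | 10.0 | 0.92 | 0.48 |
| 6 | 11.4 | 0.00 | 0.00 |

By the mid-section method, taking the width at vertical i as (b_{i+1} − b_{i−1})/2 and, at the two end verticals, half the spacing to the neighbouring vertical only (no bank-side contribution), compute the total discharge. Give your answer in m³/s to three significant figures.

w_2 = (3.5 − 0.0)/2 = 1.75 m; q_2 = 0.49 × 0.96 × 1.75 = 0.8232 m³/s
w_3 = (7.9 − 0.7)/2 = 3.6 m; q_3 = 0.66 × 1.80 × 3.6 = 4.277 m³/s
w_4 = (10.0 − 3.5)/2 = 3.25 m; q_4 = 0.81 × 1.90 × 3.25 = 5.002 m³/s
w_5 = (11.4 − 7.9)/2 = 1.75 m; q_5 = 0.48 × 0.92 × 1.75 = 0.7728 m³/s
Stations 1, 6 contribute zero (depth or velocity is 0).
Q = Σ qᵢ = 10.87 m³/s

10.9 m³/s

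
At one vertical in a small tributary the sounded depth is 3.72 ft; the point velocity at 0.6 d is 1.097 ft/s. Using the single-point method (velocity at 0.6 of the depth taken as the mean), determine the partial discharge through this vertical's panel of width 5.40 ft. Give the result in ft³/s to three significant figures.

v̄ = v₀.₆ = 1.097 ft/s
q = v̄ × d × w = 1.097 × 3.72 × 5.40 = 22.04 ft³/s

22.0 ft³/s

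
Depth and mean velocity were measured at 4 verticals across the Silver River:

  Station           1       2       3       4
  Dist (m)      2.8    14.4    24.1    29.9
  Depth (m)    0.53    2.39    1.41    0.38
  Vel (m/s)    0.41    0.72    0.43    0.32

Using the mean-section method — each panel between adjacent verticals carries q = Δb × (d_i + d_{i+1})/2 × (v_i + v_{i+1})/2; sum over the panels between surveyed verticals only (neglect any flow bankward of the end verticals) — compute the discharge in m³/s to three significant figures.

22.1 m³/s

Panel 1-2: Δb = 11.6 m, d̄ = (0.53+2.39)/2 = 1.46, v̄ = (0.41+0.72)/2 = 0.565 → q = 11.6×1.46×0.565 = 9.569 m³/s
Panel 2-3: Δb = 9.7 m, d̄ = (2.39+1.41)/2 = 1.9, v̄ = (0.72+0.43)/2 = 0.575 → q = 9.7×1.9×0.575 = 10.60 m³/s
Panel 3-4: Δb = 5.8 m, d̄ = (1.41+0.38)/2 = 0.895, v̄ = (0.43+0.32)/2 = 0.375 → q = 5.8×0.895×0.375 = 1.947 m³/s
Q = Σ q = 22.11 m³/s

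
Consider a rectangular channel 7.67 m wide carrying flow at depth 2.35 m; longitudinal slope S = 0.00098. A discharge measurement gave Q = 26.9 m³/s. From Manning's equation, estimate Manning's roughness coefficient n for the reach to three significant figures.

A = b·y = 7.67 × 2.35 = 18.02 m²
P = b + 2y = 7.67 + 2×2.35 = 12.37 m
R = A/P = 18.02/12.37 = 1.457 m
n = (1/Q)·A·R^(2/3)·S^(1/2) = (1/26.9) × 18.02 × 1.285 × 0.03130 = 0.02696

0.0270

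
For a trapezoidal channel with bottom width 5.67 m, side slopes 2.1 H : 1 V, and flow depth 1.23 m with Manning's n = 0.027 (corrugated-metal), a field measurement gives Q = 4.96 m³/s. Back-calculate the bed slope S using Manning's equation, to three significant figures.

A = (b + z·y)·y = (5.67 + 2.1×1.23)×1.23 = 10.15 m²
P = b + 2y√(1+z²) = 5.67 + 2×1.23×√(1+2.1²) = 11.39 m
R = A/P = 10.15/11.39 = 0.8911 m
S = (Q·n / (1·A·R^(2/3)))² = (4.96×0.027 / (1×10.15×0.9260))² = 0.0002030

0.000203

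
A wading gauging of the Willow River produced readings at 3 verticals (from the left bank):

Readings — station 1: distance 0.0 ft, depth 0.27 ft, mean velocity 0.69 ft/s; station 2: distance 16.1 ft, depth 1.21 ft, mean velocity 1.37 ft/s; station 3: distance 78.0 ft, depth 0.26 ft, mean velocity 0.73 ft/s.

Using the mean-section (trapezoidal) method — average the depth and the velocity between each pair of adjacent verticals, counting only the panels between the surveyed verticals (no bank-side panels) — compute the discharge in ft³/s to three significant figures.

60.0 ft³/s

Panel 1-2: Δb = 16.1 ft, d̄ = (0.27+1.21)/2 = 0.74, v̄ = (0.69+1.37)/2 = 1.03 → q = 16.1×0.74×1.03 = 12.27 ft³/s
Panel 2-3: Δb = 61.9 ft, d̄ = (1.21+0.26)/2 = 0.735, v̄ = (1.37+0.73)/2 = 1.05 → q = 61.9×0.735×1.05 = 47.77 ft³/s
Q = Σ q = 60.04 ft³/s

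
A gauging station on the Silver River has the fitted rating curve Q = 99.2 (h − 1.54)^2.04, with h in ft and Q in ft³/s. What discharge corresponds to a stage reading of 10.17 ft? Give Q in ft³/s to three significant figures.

Q = 99.2 × (10.17 − 1.54)^2.04 = 99.2 × 8.63^2.04 = 8053 ft³/s

8050 ft³/s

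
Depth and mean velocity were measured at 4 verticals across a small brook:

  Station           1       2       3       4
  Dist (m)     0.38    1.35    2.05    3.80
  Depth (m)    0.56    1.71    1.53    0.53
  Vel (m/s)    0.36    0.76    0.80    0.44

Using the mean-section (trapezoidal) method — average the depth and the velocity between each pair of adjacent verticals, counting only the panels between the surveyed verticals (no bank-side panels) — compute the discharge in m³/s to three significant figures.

2.62 m³/s

Panel 1-2: Δb = 0.97 m, d̄ = (0.56+1.71)/2 = 1.135, v̄ = (0.36+0.76)/2 = 0.56 → q = 0.97×1.135×0.56 = 0.6165 m³/s
Panel 2-3: Δb = 0.7 m, d̄ = (1.71+1.53)/2 = 1.62, v̄ = (0.76+0.80)/2 = 0.78 → q = 0.7×1.62×0.78 = 0.8845 m³/s
Panel 3-4: Δb = 1.75 m, d̄ = (1.53+0.53)/2 = 1.03, v̄ = (0.80+0.44)/2 = 0.62 → q = 1.75×1.03×0.62 = 1.118 m³/s
Q = Σ q = 2.619 m³/s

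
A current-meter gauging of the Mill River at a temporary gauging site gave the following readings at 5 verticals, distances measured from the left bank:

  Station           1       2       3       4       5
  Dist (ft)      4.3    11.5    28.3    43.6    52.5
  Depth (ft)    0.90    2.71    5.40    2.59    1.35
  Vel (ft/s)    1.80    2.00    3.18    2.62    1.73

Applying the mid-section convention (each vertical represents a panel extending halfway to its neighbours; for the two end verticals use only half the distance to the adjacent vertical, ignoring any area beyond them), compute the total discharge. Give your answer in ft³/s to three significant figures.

w_1 = (11.5 − 4.3)/2 = 3.6 ft; q_1 = 1.80 × 0.90 × 3.6 = 5.832 ft³/s
w_2 = (28.3 − 4.3)/2 = 12 ft; q_2 = 2.00 × 2.71 × 12 = 65.04 ft³/s
w_3 = (43.6 − 11.5)/2 = 16.05 ft; q_3 = 3.18 × 5.40 × 16.05 = 275.6 ft³/s
w_4 = (52.5 − 28.3)/2 = 12.1 ft; q_4 = 2.62 × 2.59 × 12.1 = 82.11 ft³/s
w_5 = (52.5 − 43.6)/2 = 4.45 ft; q_5 = 1.73 × 1.35 × 4.45 = 10.39 ft³/s
Q = Σ qᵢ = 439.0 ft³/s

439 ft³/s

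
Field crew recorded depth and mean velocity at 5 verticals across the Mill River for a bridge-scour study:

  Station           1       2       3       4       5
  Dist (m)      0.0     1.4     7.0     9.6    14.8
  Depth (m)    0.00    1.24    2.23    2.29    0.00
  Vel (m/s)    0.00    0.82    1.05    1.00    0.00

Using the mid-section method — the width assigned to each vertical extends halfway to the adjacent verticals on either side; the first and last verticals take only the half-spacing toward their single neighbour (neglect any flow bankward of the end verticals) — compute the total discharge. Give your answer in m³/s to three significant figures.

w_2 = (7.0 − 0.0)/2 = 3.5 m; q_2 = 0.82 × 1.24 × 3.5 = 3.559 m³/s
w_3 = (9.6 − 1.4)/2 = 4.1 m; q_3 = 1.05 × 2.23 × 4.1 = 9.600 m³/s
w_4 = (14.8 − 7.0)/2 = 3.9 m; q_4 = 1.00 × 2.29 × 3.9 = 8.931 m³/s
Stations 1, 5 contribute zero (depth or velocity is 0).
Q = Σ qᵢ = 22.09 m³/s

22.1 m³/s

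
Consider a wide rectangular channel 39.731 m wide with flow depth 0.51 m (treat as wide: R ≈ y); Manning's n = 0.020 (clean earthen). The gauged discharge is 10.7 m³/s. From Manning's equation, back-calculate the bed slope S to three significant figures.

A = b·y = 39.731 × 0.51 = 20.26 m²
Wide channel: R ≈ y = 0.51 m
S = (Q·n / (1·A·R^(2/3)))² = (10.7×0.020 / (1×20.26×0.6383))² = 0.0002737

0.000274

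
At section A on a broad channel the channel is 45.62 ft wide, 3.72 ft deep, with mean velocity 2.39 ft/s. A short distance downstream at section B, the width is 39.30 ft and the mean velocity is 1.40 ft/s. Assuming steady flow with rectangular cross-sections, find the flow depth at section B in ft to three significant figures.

7.37 ft

Q = A₁V₁ = (45.62×3.72) × 2.39 = 405.6 ft³/s
d₂ = Q/(b₂ V₂) = 405.6/(39.30×1.40) = 7.372 ft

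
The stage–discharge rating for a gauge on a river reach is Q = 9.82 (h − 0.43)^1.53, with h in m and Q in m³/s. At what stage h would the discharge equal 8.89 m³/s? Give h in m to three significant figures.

h − h₀ = (Q/C)^(1/b) = (8.89/9.82)^(1/1.53) = 0.9370 m
h = 0.43 + 0.9370 = 1.367 m

1.37 m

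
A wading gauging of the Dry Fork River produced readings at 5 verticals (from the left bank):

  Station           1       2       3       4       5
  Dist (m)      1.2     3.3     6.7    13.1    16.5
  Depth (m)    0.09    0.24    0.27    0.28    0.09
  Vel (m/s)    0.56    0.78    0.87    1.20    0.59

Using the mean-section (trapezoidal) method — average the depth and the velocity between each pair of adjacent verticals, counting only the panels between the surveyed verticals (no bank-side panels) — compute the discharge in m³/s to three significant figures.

3.33 m³/s

Panel 1-2: Δb = 2.1 m, d̄ = (0.09+0.24)/2 = 0.165, v̄ = (0.56+0.78)/2 = 0.67 → q = 2.1×0.165×0.67 = 0.2322 m³/s
Panel 2-3: Δb = 3.4 m, d̄ = (0.24+0.27)/2 = 0.255, v̄ = (0.78+0.87)/2 = 0.825 → q = 3.4×0.255×0.825 = 0.7153 m³/s
Panel 3-4: Δb = 6.4 m, d̄ = (0.27+0.28)/2 = 0.275, v̄ = (0.87+1.20)/2 = 1.035 → q = 6.4×0.275×1.035 = 1.822 m³/s
Panel 4-5: Δb = 3.4 m, d̄ = (0.28+0.09)/2 = 0.185, v̄ = (1.20+0.59)/2 = 0.895 → q = 3.4×0.185×0.895 = 0.5630 m³/s
Q = Σ q = 3.332 m³/s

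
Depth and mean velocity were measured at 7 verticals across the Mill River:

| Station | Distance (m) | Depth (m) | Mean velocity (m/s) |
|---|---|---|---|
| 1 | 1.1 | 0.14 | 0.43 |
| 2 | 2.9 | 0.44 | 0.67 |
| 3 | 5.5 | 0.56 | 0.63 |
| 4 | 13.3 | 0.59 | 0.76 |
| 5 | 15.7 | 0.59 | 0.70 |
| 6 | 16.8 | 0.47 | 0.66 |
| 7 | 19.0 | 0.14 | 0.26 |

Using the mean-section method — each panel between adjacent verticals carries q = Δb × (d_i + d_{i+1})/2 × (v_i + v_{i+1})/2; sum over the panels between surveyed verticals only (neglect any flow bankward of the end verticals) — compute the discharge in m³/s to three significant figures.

5.99 m³/s

Panel 1-2: Δb = 1.8 m, d̄ = (0.14+0.44)/2 = 0.29, v̄ = (0.43+0.67)/2 = 0.55 → q = 1.8×0.29×0.55 = 0.2871 m³/s
Panel 2-3: Δb = 2.6 m, d̄ = (0.44+0.56)/2 = 0.5, v̄ = (0.67+0.63)/2 = 0.65 → q = 2.6×0.5×0.65 = 0.8450 m³/s
Panel 3-4: Δb = 7.8 m, d̄ = (0.56+0.59)/2 = 0.575, v̄ = (0.63+0.76)/2 = 0.695 → q = 7.8×0.575×0.695 = 3.117 m³/s
Panel 4-5: Δb = 2.4 m, d̄ = (0.59+0.59)/2 = 0.59, v̄ = (0.76+0.70)/2 = 0.73 → q = 2.4×0.59×0.73 = 1.034 m³/s
Panel 5-6: Δb = 1.1 m, d̄ = (0.59+0.47)/2 = 0.53, v̄ = (0.70+0.66)/2 = 0.68 → q = 1.1×0.53×0.68 = 0.3964 m³/s
Panel 6-7: Δb = 2.2 m, d̄ = (0.47+0.14)/2 = 0.305, v̄ = (0.66+0.26)/2 = 0.46 → q = 2.2×0.305×0.46 = 0.3087 m³/s
Q = Σ q = 5.988 m³/s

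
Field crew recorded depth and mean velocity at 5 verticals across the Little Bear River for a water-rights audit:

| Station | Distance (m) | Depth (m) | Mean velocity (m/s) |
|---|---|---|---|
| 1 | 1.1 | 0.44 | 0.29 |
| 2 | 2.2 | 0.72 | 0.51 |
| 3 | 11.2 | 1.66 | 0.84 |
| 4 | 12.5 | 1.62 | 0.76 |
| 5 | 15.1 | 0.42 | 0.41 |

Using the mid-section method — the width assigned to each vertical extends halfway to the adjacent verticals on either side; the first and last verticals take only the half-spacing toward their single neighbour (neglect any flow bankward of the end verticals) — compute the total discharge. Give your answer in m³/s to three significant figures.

11.7 m³/s

w_1 = (2.2 − 1.1)/2 = 0.55 m; q_1 = 0.29 × 0.44 × 0.55 = 0.07018 m³/s
w_2 = (11.2 − 1.1)/2 = 5.05 m; q_2 = 0.51 × 0.72 × 5.05 = 1.854 m³/s
w_3 = (12.5 − 2.2)/2 = 5.15 m; q_3 = 0.84 × 1.66 × 5.15 = 7.181 m³/s
w_4 = (15.1 − 11.2)/2 = 1.95 m; q_4 = 0.76 × 1.62 × 1.95 = 2.401 m³/s
w_5 = (15.1 − 12.5)/2 = 1.3 m; q_5 = 0.41 × 0.42 × 1.3 = 0.2239 m³/s
Q = Σ qᵢ = 11.73 m³/s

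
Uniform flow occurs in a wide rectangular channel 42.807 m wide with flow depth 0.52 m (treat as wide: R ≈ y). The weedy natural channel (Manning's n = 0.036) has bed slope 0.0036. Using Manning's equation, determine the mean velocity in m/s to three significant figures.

A = b·y = 42.807 × 0.52 = 22.26 m²
Wide channel: R ≈ y = 0.52 m
Q = (1/n)·A·R^(2/3)·S^(1/2) = (1/0.036) × 22.26 × 0.5200^(2/3) × 0.0036^(1/2) = 23.99 m³/s
V = Q/A = 23.99/22.26 = 1.078 m/s

1.08 m/s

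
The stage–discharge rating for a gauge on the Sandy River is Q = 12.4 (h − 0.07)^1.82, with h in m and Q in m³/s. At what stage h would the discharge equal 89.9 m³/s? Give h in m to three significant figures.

3.04 m

h − h₀ = (Q/C)^(1/b) = (89.9/12.4)^(1/1.82) = 2.970 m
h = 0.07 + 2.970 = 3.040 m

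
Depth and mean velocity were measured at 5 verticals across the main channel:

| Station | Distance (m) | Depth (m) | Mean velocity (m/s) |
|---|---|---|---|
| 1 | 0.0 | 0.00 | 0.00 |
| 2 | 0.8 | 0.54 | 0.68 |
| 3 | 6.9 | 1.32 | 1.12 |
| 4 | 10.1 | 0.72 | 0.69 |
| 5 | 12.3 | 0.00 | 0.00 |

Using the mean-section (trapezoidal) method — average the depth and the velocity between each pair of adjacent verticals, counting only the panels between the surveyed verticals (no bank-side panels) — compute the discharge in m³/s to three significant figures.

8.41 m³/s

Panel 1-2: Δb = 0.8 m, d̄ = (0.00+0.54)/2 = 0.27, v̄ = (0.00+0.68)/2 = 0.34 → q = 0.8×0.27×0.34 = 0.07344 m³/s
Panel 2-3: Δb = 6.1 m, d̄ = (0.54+1.32)/2 = 0.93, v̄ = (0.68+1.12)/2 = 0.9 → q = 6.1×0.93×0.9 = 5.106 m³/s
Panel 3-4: Δb = 3.2 m, d̄ = (1.32+0.72)/2 = 1.02, v̄ = (1.12+0.69)/2 = 0.905 → q = 3.2×1.02×0.905 = 2.954 m³/s
Panel 4-5: Δb = 2.2 m, d̄ = (0.72+0.00)/2 = 0.36, v̄ = (0.69+0.00)/2 = 0.345 → q = 2.2×0.36×0.345 = 0.2732 m³/s
Q = Σ q = 8.406 m³/s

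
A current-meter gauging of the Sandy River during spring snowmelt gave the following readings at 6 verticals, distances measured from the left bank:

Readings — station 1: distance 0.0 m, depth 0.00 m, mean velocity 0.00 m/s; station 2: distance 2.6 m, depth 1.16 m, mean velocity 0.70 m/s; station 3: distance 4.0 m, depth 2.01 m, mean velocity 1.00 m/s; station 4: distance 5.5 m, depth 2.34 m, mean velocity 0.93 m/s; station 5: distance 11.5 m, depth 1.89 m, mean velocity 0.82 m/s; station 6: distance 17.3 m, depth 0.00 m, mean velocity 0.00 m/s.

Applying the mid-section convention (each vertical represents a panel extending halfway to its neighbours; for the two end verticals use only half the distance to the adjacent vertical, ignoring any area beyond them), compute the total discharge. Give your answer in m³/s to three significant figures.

21.8 m³/s

w_2 = (4.0 − 0.0)/2 = 2 m; q_2 = 0.70 × 1.16 × 2 = 1.624 m³/s
w_3 = (5.5 − 2.6)/2 = 1.45 m; q_3 = 1.00 × 2.01 × 1.45 = 2.915 m³/s
w_4 = (11.5 − 4.0)/2 = 3.75 m; q_4 = 0.93 × 2.34 × 3.75 = 8.161 m³/s
w_5 = (17.3 − 5.5)/2 = 5.9 m; q_5 = 0.82 × 1.89 × 5.9 = 9.144 m³/s
Stations 1, 6 contribute zero (depth or velocity is 0).
Q = Σ qᵢ = 21.84 m³/s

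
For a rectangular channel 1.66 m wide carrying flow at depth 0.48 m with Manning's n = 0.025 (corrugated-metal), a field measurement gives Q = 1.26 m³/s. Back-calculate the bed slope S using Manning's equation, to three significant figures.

0.00764

A = b·y = 1.66 × 0.48 = 0.7968 m²
P = b + 2y = 1.66 + 2×0.48 = 2.620 m
R = A/P = 0.7968/2.620 = 0.3041 m
S = (Q·n / (1·A·R^(2/3)))² = (1.26×0.025 / (1×0.7968×0.4522))² = 0.007642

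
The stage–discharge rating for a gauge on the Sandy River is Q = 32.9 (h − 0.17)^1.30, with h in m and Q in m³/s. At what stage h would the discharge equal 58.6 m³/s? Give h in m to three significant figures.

1.73 m

h − h₀ = (Q/C)^(1/b) = (58.6/32.9)^(1/1.30) = 1.559 m
h = 0.17 + 1.559 = 1.729 m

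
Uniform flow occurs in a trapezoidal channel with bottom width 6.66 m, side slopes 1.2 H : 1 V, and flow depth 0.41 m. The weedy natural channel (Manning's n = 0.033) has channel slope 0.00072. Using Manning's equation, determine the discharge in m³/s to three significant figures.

A = (b + z·y)·y = (6.66 + 1.2×0.41)×0.41 = 2.932 m²
P = b + 2y√(1+z²) = 6.66 + 2×0.41×√(1+1.2²) = 7.941 m
R = A/P = 2.932/7.941 = 0.3693 m
Q = (1/n)·A·R^(2/3)·S^(1/2) = (1/0.033) × 2.932 × 0.3693^(2/3) × 0.00072^(1/2) = 1.227 m³/s

1.23 m³/s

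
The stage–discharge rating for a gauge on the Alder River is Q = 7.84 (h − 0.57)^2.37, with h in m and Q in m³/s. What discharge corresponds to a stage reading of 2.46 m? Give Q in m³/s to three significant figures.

Q = 7.84 × (2.46 − 0.57)^2.37 = 7.84 × 1.89^2.37 = 35.44 m³/s

35.4 m³/s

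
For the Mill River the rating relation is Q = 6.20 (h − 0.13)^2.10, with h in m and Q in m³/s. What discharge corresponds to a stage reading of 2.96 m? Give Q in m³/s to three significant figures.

Q = 6.20 × (2.96 − 0.13)^2.10 = 6.20 × 2.83^2.10 = 55.10 m³/s

55.1 m³/s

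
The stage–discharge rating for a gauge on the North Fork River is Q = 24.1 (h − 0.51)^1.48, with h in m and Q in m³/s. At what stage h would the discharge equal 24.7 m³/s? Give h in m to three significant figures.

1.53 m

h − h₀ = (Q/C)^(1/b) = (24.7/24.1)^(1/1.48) = 1.017 m
h = 0.51 + 1.017 = 1.527 m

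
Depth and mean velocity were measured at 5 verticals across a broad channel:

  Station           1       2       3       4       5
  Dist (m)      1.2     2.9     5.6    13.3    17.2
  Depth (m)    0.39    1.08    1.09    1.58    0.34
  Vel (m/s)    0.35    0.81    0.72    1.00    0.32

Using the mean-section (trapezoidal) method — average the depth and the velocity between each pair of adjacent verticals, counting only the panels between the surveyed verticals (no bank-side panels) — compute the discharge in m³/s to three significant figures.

Panel 1-2: Δb = 1.7 m, d̄ = (0.39+1.08)/2 = 0.735, v̄ = (0.35+0.81)/2 = 0.58 → q = 1.7×0.735×0.58 = 0.7247 m³/s
Panel 2-3: Δb = 2.7 m, d̄ = (1.08+1.09)/2 = 1.085, v̄ = (0.81+0.72)/2 = 0.765 → q = 2.7×1.085×0.765 = 2.241 m³/s
Panel 3-4: Δb = 7.7 m, d̄ = (1.09+1.58)/2 = 1.335, v̄ = (0.72+1.00)/2 = 0.86 → q = 7.7×1.335×0.86 = 8.840 m³/s
Panel 4-5: Δb = 3.9 m, d̄ = (1.58+0.34)/2 = 0.96, v̄ = (1.00+0.32)/2 = 0.66 → q = 3.9×0.96×0.66 = 2.471 m³/s
Q = Σ q = 14.28 m³/s

14.3 m³/s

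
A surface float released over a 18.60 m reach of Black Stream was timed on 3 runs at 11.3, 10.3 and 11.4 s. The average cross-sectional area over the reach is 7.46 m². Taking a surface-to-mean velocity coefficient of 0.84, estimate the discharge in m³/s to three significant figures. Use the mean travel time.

10.6 m³/s

t̄ = (11.3 + 10.3 + 11.4) / 3 = 11 s
v_surface = L / t̄ = 18.60 / 11 = 1.691 m/s
v_mean = 0.84 × 1.691 = 1.420 m/s
Q = A × v_mean = 7.46 × 1.420 = 10.60 m³/s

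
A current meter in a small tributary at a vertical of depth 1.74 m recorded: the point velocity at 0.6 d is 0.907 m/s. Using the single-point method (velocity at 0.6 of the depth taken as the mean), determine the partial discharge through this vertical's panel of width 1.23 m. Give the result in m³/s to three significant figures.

v̄ = v₀.₆ = 0.907 m/s
q = v̄ × d × w = 0.9070 × 1.74 × 1.23 = 1.941 m³/s

1.94 m³/s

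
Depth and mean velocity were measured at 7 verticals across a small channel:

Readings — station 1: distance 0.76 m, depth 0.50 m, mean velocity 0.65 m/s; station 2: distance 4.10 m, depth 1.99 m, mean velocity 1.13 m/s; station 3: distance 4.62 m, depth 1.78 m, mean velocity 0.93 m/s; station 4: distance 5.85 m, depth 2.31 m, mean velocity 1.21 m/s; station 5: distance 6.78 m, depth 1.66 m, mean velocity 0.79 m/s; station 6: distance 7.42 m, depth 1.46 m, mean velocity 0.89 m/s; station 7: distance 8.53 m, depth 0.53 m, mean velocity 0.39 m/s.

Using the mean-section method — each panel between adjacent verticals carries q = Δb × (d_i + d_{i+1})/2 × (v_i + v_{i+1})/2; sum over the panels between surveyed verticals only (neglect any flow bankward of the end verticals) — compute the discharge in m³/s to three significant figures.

Panel 1-2: Δb = 3.34 m, d̄ = (0.50+1.99)/2 = 1.245, v̄ = (0.65+1.13)/2 = 0.89 → q = 3.34×1.245×0.89 = 3.701 m³/s
Panel 2-3: Δb = 0.52 m, d̄ = (1.99+1.78)/2 = 1.885, v̄ = (1.13+0.93)/2 = 1.03 → q = 0.52×1.885×1.03 = 1.010 m³/s
Panel 3-4: Δb = 1.23 m, d̄ = (1.78+2.31)/2 = 2.045, v̄ = (0.93+1.21)/2 = 1.07 → q = 1.23×2.045×1.07 = 2.691 m³/s
Panel 4-5: Δb = 0.93 m, d̄ = (2.31+1.66)/2 = 1.985, v̄ = (1.21+0.79)/2 = 1 → q = 0.93×1.985×1 = 1.846 m³/s
Panel 5-6: Δb = 0.64 m, d̄ = (1.66+1.46)/2 = 1.56, v̄ = (0.79+0.89)/2 = 0.84 → q = 0.64×1.56×0.84 = 0.8387 m³/s
Panel 6-7: Δb = 1.11 m, d̄ = (1.46+0.53)/2 = 0.995, v̄ = (0.89+0.39)/2 = 0.64 → q = 1.11×0.995×0.64 = 0.7068 m³/s
Q = Σ q = 10.79 m³/s

10.8 m³/s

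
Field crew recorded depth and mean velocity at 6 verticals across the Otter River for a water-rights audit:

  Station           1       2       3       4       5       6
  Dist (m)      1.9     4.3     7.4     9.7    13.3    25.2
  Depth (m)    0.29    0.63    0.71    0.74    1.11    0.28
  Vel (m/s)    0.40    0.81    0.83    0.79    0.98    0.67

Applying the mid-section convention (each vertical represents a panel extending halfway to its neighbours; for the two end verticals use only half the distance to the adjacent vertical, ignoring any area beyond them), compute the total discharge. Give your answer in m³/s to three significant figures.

14.4 m³/s

w_1 = (4.3 − 1.9)/2 = 1.2 m; q_1 = 0.40 × 0.29 × 1.2 = 0.1392 m³/s
w_2 = (7.4 − 1.9)/2 = 2.75 m; q_2 = 0.81 × 0.63 × 2.75 = 1.403 m³/s
w_3 = (9.7 − 4.3)/2 = 2.7 m; q_3 = 0.83 × 0.71 × 2.7 = 1.591 m³/s
w_4 = (13.3 − 7.4)/2 = 2.95 m; q_4 = 0.79 × 0.74 × 2.95 = 1.725 m³/s
w_5 = (25.2 − 9.7)/2 = 7.75 m; q_5 = 0.98 × 1.11 × 7.75 = 8.430 m³/s
w_6 = (25.2 − 13.3)/2 = 5.95 m; q_6 = 0.67 × 0.28 × 5.95 = 1.116 m³/s
Q = Σ qᵢ = 14.40 m³/s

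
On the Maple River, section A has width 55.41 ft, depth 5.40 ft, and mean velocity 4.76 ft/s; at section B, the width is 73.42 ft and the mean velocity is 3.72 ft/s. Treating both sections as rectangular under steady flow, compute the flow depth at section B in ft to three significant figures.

5.21 ft

Q = A₁V₁ = (55.41×5.40) × 4.76 = 1424 ft³/s
d₂ = Q/(b₂ V₂) = 1424/(73.42×3.72) = 5.215 ft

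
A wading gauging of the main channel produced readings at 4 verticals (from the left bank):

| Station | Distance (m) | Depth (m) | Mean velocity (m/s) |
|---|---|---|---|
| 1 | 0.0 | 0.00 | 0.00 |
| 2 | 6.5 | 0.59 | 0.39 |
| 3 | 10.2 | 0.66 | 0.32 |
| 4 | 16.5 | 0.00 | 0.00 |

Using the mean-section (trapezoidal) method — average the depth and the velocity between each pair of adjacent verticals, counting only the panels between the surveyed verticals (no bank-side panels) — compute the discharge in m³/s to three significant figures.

1.53 m³/s

Panel 1-2: Δb = 6.5 m, d̄ = (0.00+0.59)/2 = 0.295, v̄ = (0.00+0.39)/2 = 0.195 → q = 6.5×0.295×0.195 = 0.3739 m³/s
Panel 2-3: Δb = 3.7 m, d̄ = (0.59+0.66)/2 = 0.625, v̄ = (0.39+0.32)/2 = 0.355 → q = 3.7×0.625×0.355 = 0.8209 m³/s
Panel 3-4: Δb = 6.3 m, d̄ = (0.66+0.00)/2 = 0.33, v̄ = (0.32+0.00)/2 = 0.16 → q = 6.3×0.33×0.16 = 0.3326 m³/s
Q = Σ q = 1.527 m³/s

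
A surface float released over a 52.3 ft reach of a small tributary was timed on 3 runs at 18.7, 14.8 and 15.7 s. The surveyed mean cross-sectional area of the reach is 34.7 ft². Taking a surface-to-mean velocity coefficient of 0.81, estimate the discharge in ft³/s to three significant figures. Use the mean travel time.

89.6 ft³/s

t̄ = (18.7 + 14.8 + 15.7) / 3 = 16.4 s
v_surface = L / t̄ = 52.3 / 16.4 = 3.189 ft/s
v_mean = 0.81 × 3.189 = 2.583 ft/s
Q = A × v_mean = 34.7 × 2.583 = 89.63 ft³/s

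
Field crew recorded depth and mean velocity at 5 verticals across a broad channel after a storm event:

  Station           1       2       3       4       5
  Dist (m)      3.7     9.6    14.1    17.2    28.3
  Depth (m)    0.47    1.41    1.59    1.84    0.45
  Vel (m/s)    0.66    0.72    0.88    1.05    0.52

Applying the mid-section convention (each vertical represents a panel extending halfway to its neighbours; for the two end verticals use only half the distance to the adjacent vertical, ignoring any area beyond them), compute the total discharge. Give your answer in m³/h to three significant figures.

w_1 = (9.6 − 3.7)/2 = 2.95 m; q_1 = 0.66 × 0.47 × 2.95 = 0.9151 m³/s
w_2 = (14.1 − 3.7)/2 = 5.2 m; q_2 = 0.72 × 1.41 × 5.2 = 5.279 m³/s
w_3 = (17.2 − 9.6)/2 = 3.8 m; q_3 = 0.88 × 1.59 × 3.8 = 5.317 m³/s
w_4 = (28.3 − 14.1)/2 = 7.1 m; q_4 = 1.05 × 1.84 × 7.1 = 13.72 m³/s
w_5 = (28.3 − 17.2)/2 = 5.55 m; q_5 = 0.52 × 0.45 × 5.55 = 1.299 m³/s
Q = Σ qᵢ = 26.53 m³/s
= 26.53 × 3600 = 95500 m³/h

95500 m³/h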